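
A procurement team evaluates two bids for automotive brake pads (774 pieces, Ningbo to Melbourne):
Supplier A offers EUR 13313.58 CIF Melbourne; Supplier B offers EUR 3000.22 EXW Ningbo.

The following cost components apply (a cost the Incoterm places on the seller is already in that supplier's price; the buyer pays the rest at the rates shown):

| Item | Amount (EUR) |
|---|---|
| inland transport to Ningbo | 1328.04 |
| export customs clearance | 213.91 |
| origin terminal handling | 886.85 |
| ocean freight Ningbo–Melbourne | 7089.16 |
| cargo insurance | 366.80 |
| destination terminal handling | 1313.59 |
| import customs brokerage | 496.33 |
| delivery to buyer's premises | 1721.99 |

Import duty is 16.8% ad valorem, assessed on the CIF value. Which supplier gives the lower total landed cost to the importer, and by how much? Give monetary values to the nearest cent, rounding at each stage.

Supplier B is cheaper by EUR 500.60

Supplier A (CIF):
The CIF price already equals the CIF value: 13313.58
Import duty = 13313.58 × 16.8% = 2236.68
Buyer bears (A): 1313.59 + 496.33 + 1721.99 = 3531.91
Landed cost (A) = invoice 13313.58 + 3531.91 + duty 2236.68 = 19082.17
Supplier B (EXW):
CIF value = EXW price + inland to port + export clearance + origin terminal + freight + insurance = 3000.22 + 1328.04 + 213.91 + 886.85 + 7089.16 + 366.80 = 12884.98
Import duty = 12884.98 × 16.8% = 2164.68
Buyer bears (B): 1328.04 + 213.91 + 886.85 + 7089.16 + 366.80 + 1313.59 + 496.33 + 1721.99 = 13416.67
Landed cost (B) = invoice 3000.22 + 13416.67 + duty 2164.68 = 18581.57
Difference = |19082.17 − 18581.57| = 500.60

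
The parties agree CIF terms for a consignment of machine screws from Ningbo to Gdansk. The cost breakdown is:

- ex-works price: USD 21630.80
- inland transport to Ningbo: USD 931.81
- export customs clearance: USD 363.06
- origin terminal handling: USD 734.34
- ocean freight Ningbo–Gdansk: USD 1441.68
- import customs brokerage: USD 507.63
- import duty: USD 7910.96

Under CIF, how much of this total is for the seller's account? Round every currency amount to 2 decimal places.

CIF: the seller pays costs through ocean freight and marine insurance to the destination port.
Seller's account: goods 21630.80 + inland to port 931.81 + export clearance 363.06 + origin terminal 734.34 + freight 1441.68 = 25101.69
Buyer's account: brokerage 507.63 + duty 7910.96 = 8418.59

Seller's account: USD 25101.69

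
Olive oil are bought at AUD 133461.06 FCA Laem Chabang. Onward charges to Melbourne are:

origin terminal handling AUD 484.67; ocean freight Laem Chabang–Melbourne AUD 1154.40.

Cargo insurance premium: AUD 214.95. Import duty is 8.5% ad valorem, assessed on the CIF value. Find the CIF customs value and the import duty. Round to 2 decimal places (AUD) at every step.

CIF = FCA price + pre-shipment costs + freight + insurance
CIF = 133461.06 + 484.67 + 1154.40 + 214.95 = 135315.08
Import duty = 135315.08 × 8.5% = 11501.78

CIF value: AUD 135315.08; import duty: AUD 11501.78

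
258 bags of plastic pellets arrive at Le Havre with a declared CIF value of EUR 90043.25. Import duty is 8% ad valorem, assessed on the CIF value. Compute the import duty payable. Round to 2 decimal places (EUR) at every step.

Import duty = 90043.25 × 8% = 7203.46

Import duty: EUR 7203.46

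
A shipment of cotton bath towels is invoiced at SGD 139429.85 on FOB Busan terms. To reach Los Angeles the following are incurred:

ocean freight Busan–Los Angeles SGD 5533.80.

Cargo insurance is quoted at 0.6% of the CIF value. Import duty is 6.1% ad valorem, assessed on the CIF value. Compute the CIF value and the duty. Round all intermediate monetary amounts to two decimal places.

Let C be the CIF value. C = FOB price + freight + 0.6% × C
C − 0.6% × C = 139429.85 + 5533.80
0.994 × C = 144963.65
C = 144963.65 / 0.994 = 145838.68
Insurance premium = 0.6% × 145838.68 = 875.03
Import duty = 145838.68 × 6.1% = 8896.16

CIF value: SGD 145838.68; import duty: SGD 8896.16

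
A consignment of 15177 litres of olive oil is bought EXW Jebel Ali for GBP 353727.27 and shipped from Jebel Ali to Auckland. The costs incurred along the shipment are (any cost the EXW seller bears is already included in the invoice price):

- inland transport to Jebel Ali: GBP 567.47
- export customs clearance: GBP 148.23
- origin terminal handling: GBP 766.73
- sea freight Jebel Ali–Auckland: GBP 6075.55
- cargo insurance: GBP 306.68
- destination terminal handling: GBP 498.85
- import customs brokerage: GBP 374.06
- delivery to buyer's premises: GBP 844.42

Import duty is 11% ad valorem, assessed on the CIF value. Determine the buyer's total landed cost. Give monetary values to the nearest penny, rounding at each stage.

Total landed cost: GBP 403084.37

EXW: the seller makes goods available at their premises; the buyer bears all onward costs.
CIF value = EXW price + inland to port + export clearance + origin terminal + freight + insurance = 353727.27 + 567.47 + 148.23 + 766.73 + 6075.55 + 306.68 = 361591.93
Import duty = 361591.93 × 11% = 39775.11
Buyer bears: inland to port 567.47 + export clearance 148.23 + origin terminal 766.73 + freight 6075.55 + insurance 306.68 + destination terminal 498.85 + brokerage 374.06 + delivery 844.42 + duty 39775.11 = 49357.10
Landed cost = invoice 353727.27 + 49357.10 = 403084.37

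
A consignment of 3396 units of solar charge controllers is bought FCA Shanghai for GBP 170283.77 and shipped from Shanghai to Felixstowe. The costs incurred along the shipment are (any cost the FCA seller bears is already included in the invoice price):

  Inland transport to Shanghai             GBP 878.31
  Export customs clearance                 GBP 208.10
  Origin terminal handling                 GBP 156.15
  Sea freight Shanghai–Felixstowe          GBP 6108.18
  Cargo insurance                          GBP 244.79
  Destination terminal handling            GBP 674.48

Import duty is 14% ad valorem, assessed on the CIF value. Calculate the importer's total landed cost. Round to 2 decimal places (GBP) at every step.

FCA: the seller delivers export-cleared goods to the carrier; the buyer bears costs from that point.
Already in the invoice (seller's account under FCA): inland to port, export clearance — exclude.
CIF value = FCA price + origin terminal + freight + insurance = 170283.77 + 156.15 + 6108.18 + 244.79 = 176792.89
Import duty = 176792.89 × 14% = 24751.00
Buyer bears: origin terminal 156.15 + freight 6108.18 + insurance 244.79 + destination terminal 674.48 + duty 24751.00 = 31934.60
Landed cost = invoice 170283.77 + 31934.60 = 202218.37

Total landed cost: GBP 202218.37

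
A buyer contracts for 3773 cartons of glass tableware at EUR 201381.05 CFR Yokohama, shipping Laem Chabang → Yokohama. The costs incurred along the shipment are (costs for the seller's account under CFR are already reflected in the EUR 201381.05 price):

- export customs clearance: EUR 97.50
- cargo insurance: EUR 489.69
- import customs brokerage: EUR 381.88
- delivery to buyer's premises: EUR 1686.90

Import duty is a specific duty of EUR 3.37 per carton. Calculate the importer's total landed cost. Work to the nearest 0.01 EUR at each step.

CFR: the seller pays costs through ocean freight to the destination port, but not insurance.
Already in the invoice (seller's account under CFR): export clearance — exclude.
CIF value = CFR price + insurance = 201381.05 + 489.69 = 201870.74
Import duty = 3773 × 3.37 = 12715.01
Buyer bears: insurance 489.69 + brokerage 381.88 + delivery 1686.90 + duty 12715.01 = 15273.48
Landed cost = invoice 201381.05 + 15273.48 = 216654.53

Total landed cost: EUR 216654.53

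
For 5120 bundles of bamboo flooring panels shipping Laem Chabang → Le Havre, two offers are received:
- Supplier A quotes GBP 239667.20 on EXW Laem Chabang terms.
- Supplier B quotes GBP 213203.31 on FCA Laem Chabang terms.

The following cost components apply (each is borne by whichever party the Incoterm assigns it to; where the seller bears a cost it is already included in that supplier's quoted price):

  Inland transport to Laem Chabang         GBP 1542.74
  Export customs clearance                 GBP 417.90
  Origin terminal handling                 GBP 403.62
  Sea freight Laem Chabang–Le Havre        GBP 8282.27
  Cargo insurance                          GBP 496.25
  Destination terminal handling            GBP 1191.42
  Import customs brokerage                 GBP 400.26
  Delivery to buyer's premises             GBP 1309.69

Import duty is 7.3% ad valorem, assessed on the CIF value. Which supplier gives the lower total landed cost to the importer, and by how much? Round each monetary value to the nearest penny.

Supplier B is cheaper by GBP 30499.52

Supplier A (EXW):
CIF value = EXW price + inland to port + export clearance + origin terminal + freight + insurance = 239667.20 + 1542.74 + 417.90 + 403.62 + 8282.27 + 496.25 = 250809.98
Import duty = 250809.98 × 7.3% = 18309.13
Buyer bears (A): 1542.74 + 417.90 + 403.62 + 8282.27 + 496.25 + 1191.42 + 400.26 + 1309.69 = 14044.15
Landed cost (A) = invoice 239667.20 + 14044.15 + duty 18309.13 = 272020.48
Supplier B (FCA):
CIF value = FCA price + origin terminal + freight + insurance = 213203.31 + 403.62 + 8282.27 + 496.25 = 222385.45
Import duty = 222385.45 × 7.3% = 16234.14
Buyer bears (B): 403.62 + 8282.27 + 496.25 + 1191.42 + 400.26 + 1309.69 = 12083.51
Landed cost (B) = invoice 213203.31 + 12083.51 + duty 16234.14 = 241520.96
Difference = |272020.48 − 241520.96| = 30499.52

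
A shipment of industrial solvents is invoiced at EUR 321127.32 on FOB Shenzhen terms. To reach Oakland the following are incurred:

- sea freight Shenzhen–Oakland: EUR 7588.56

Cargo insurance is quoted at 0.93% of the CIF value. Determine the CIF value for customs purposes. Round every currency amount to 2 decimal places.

Let C be the CIF value. C = FOB price + freight + 0.93% × C
C − 0.93% × C = 321127.32 + 7588.56
0.9907 × C = 328715.88
C = 328715.88 / 0.9907 = 331801.64
Insurance premium = 0.93% × 331801.64 = 3085.76

CIF value: EUR 331801.64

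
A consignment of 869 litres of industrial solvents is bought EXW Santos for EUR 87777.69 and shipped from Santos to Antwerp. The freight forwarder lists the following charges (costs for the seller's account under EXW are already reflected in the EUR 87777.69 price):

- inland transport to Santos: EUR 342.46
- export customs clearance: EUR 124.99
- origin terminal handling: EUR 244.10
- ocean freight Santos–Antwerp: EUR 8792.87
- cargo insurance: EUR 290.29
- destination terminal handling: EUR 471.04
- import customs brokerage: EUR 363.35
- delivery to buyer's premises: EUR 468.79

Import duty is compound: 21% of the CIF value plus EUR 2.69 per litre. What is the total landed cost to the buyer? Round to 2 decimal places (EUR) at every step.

EXW: the seller makes goods available at their premises; the buyer bears all onward costs.
CIF value = EXW price + inland to port + export clearance + origin terminal + freight + insurance = 87777.69 + 342.46 + 124.99 + 244.10 + 8792.87 + 290.29 = 97572.40
Ad valorem component: 97572.40 × 21% = 20490.20
Specific component: 869 × 2.69 = 2337.61
Import duty = 20490.20 + 2337.61 = 22827.81
Buyer bears: inland to port 342.46 + export clearance 124.99 + origin terminal 244.10 + freight 8792.87 + insurance 290.29 + destination terminal 471.04 + brokerage 363.35 + delivery 468.79 + duty 22827.81 = 33925.70
Landed cost = invoice 87777.69 + 33925.70 = 121703.39

Total landed cost: EUR 121703.39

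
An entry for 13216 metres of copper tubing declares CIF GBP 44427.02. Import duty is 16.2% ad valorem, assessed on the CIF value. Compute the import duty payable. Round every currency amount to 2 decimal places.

Import duty = 44427.02 × 16.2% = 7197.18

Import duty: GBP 7197.18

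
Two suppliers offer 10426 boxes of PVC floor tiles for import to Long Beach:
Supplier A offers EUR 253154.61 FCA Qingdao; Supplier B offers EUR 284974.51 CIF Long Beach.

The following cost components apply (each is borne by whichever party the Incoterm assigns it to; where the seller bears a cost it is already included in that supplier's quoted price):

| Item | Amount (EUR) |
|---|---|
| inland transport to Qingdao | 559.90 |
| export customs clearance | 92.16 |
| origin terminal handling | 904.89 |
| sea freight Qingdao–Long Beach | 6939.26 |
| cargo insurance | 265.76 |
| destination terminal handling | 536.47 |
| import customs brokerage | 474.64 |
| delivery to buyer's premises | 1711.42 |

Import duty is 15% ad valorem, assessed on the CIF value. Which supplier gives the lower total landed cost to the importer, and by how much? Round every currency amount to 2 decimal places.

Supplier A is cheaper by EUR 27266.49

Supplier A (FCA):
CIF value = FCA price + origin terminal + freight + insurance = 253154.61 + 904.89 + 6939.26 + 265.76 = 261264.52
Import duty = 261264.52 × 15% = 39189.68
Buyer bears (A): 904.89 + 6939.26 + 265.76 + 536.47 + 474.64 + 1711.42 = 10832.44
Landed cost (A) = invoice 253154.61 + 10832.44 + duty 39189.68 = 303176.73
Supplier B (CIF):
The CIF price already equals the CIF value: 284974.51
Import duty = 284974.51 × 15% = 42746.18
Buyer bears (B): 536.47 + 474.64 + 1711.42 = 2722.53
Landed cost (B) = invoice 284974.51 + 2722.53 + duty 42746.18 = 330443.22
Difference = |303176.73 − 330443.22| = 27266.49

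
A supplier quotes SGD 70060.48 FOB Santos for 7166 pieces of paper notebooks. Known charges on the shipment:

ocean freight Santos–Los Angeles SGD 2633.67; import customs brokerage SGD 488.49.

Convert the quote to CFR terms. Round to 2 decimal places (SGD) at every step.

CFR price: SGD 72694.15

Not relevant to the conversion: brokerage — on the buyer under both terms; not part of either seller's price.
From FOB to CFR, the seller additionally bears: freight.
CFR price = 70060.48 + 2633.67 = 72694.15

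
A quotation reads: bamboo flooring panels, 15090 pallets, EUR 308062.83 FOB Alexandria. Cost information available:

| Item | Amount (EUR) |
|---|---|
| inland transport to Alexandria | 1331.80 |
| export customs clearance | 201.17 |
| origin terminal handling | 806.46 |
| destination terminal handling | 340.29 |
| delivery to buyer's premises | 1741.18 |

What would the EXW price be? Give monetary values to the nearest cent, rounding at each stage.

EXW price: EUR 305723.40

Not relevant to the conversion: delivery, destination terminal — on the buyer under both terms; not part of either seller's price.
From FOB to EXW, the seller no longer bears: inland to port, export clearance, origin terminal.
EXW price = 308062.83 − 1331.80 − 201.17 − 806.46 = 305723.40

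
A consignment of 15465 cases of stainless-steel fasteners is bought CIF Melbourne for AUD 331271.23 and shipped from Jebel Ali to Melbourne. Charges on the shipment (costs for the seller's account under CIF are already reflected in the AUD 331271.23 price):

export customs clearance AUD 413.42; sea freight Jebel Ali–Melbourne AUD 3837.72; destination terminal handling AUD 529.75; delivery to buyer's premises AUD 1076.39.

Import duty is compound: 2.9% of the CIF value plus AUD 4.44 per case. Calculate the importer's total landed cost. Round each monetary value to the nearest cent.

Total landed cost: AUD 411148.84

CIF: the seller pays costs through ocean freight and marine insurance to the destination port.
Already in the invoice (seller's account under CIF): export clearance, freight — exclude.
The CIF price already equals the CIF value: 331271.23
Ad valorem component: 331271.23 × 2.9% = 9606.87
Specific component: 15465 × 4.44 = 68664.60
Import duty = 9606.87 + 68664.60 = 78271.47
Buyer bears: destination terminal 529.75 + delivery 1076.39 + duty 78271.47 = 79877.61
Landed cost = invoice 331271.23 + 79877.61 = 411148.84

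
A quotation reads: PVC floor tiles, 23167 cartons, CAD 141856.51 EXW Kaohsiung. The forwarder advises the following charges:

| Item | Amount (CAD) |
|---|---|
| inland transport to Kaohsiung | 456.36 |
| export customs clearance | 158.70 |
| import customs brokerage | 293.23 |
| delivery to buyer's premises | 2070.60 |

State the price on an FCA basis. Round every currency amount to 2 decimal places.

FCA price: CAD 142471.57

Not relevant to the conversion: brokerage, delivery — on the buyer under both terms; not part of either seller's price.
From EXW to FCA, the seller additionally bears: inland to port, export clearance.
FCA price = 141856.51 + 456.36 + 158.70 = 142471.57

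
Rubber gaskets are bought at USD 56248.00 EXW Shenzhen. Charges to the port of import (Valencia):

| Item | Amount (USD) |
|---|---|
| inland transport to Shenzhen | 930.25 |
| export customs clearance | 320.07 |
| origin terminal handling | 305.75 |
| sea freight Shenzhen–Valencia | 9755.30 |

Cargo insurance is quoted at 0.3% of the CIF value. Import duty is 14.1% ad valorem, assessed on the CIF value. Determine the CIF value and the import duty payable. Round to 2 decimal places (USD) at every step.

CIF value: USD 67762.66; import duty: USD 9554.54

Let C be the CIF value. C = EXW price + pre-shipment costs + freight + 0.3% × C
C − 0.3% × C = 56248.00 + 930.25 + 320.07 + 305.75 + 9755.30
0.997 × C = 67559.37
C = 67559.37 / 0.997 = 67762.66
Insurance premium = 0.3% × 67762.66 = 203.29
Import duty = 67762.66 × 14.1% = 9554.54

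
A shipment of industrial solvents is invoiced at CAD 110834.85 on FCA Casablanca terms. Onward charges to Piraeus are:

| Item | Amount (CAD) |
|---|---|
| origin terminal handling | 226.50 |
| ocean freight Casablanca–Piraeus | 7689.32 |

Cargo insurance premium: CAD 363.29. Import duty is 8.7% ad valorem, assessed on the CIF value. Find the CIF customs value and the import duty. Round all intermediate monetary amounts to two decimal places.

CIF value: CAD 119113.96; import duty: CAD 10362.91

CIF = FCA price + pre-shipment costs + freight + insurance
CIF = 110834.85 + 226.50 + 7689.32 + 363.29 = 119113.96
Import duty = 119113.96 × 8.7% = 10362.91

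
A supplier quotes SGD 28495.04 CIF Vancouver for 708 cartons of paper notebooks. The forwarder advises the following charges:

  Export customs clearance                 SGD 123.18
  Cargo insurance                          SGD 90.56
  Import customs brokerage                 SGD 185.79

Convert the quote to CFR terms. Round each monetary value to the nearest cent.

CFR price: SGD 28404.48

Not relevant to the conversion: export clearance — on the seller under both CIF and CFR; already in the CIF price and stays in the CFR price. brokerage — on the buyer under both terms; not part of either seller's price.
From CIF to CFR, the seller no longer bears: insurance.
CFR price = 28495.04 − 90.56 = 28404.48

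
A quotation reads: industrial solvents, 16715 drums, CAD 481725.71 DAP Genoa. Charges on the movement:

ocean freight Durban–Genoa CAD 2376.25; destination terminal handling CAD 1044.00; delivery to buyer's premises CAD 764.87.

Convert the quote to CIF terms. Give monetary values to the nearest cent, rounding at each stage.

CIF price: CAD 479916.84

Not relevant to the conversion: freight — on the seller under both DAP and CIF; already in the DAP price and stays in the CIF price.
From DAP to CIF, the seller no longer bears: destination terminal, delivery.
CIF price = 481725.71 − 1044.00 − 764.87 = 479916.84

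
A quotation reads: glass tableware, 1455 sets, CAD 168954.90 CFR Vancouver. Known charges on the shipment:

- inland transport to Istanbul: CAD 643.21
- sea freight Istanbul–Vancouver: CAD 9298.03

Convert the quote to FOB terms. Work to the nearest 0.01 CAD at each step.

Not relevant to the conversion: inland to port — on the seller under both CFR and FOB; already in the CFR price and stays in the FOB price.
From CFR to FOB, the seller no longer bears: freight.
FOB price = 168954.90 − 9298.03 = 159656.87

FOB price: CAD 159656.87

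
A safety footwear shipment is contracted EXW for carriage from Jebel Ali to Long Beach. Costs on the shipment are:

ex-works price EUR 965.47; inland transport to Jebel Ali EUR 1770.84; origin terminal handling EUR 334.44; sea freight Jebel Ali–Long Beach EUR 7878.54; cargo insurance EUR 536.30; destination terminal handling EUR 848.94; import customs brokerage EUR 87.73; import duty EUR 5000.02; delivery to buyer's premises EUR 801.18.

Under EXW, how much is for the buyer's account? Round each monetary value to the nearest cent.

EXW: the seller makes goods available at their premises; the buyer bears all onward costs.
Seller's account: goods 965.47 = 965.47
Buyer's account: inland to port 1770.84 + origin terminal 334.44 + freight 7878.54 + insurance 536.30 + destination terminal 848.94 + brokerage 87.73 + duty 5000.02 + delivery 801.18 = 17257.99

Buyer's account: EUR 17257.99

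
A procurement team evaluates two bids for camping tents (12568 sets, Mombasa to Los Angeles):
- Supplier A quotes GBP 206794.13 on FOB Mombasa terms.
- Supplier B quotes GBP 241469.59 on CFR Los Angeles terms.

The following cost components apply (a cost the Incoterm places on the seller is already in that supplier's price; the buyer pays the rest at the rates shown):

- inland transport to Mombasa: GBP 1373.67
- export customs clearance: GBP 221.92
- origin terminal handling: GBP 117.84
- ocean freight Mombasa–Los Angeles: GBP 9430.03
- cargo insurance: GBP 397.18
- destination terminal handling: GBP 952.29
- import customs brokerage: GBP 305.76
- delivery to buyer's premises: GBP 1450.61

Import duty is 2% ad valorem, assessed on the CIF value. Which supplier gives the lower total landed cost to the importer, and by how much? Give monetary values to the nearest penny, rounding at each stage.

Supplier A is cheaper by GBP 25750.34

Supplier A (FOB):
CIF value = FOB price + freight + insurance = 206794.13 + 9430.03 + 397.18 = 216621.34
Import duty = 216621.34 × 2% = 4332.43
Buyer bears (A): 9430.03 + 397.18 + 952.29 + 305.76 + 1450.61 = 12535.87
Landed cost (A) = invoice 206794.13 + 12535.87 + duty 4332.43 = 223662.43
Supplier B (CFR):
CIF value = CFR price + insurance = 241469.59 + 397.18 = 241866.77
Import duty = 241866.77 × 2% = 4837.34
Buyer bears (B): 397.18 + 952.29 + 305.76 + 1450.61 = 3105.84
Landed cost (B) = invoice 241469.59 + 3105.84 + duty 4837.34 = 249412.77
Difference = |223662.43 − 249412.77| = 25750.34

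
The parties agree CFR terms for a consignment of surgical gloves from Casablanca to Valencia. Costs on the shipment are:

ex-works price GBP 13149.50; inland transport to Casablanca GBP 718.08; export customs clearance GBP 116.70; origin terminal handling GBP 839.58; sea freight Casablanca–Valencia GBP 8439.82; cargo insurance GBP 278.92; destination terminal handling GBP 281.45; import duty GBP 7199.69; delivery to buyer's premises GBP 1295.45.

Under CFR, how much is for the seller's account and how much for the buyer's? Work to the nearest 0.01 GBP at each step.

CFR: the seller pays costs through ocean freight to the destination port, but not insurance.
Seller's account: goods 13149.50 + inland to port 718.08 + export clearance 116.70 + origin terminal 839.58 + freight 8439.82 = 23263.68
Buyer's account: insurance 278.92 + destination terminal 281.45 + duty 7199.69 + delivery 1295.45 = 9055.51

Seller: GBP 23263.68; buyer: GBP 9055.51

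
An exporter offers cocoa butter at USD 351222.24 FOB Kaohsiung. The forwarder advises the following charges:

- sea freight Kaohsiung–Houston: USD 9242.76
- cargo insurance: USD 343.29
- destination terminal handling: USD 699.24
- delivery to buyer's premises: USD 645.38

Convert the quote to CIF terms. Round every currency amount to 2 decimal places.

CIF price: USD 360808.29

Not relevant to the conversion: delivery, destination terminal — on the buyer under both terms; not part of either seller's price.
From FOB to CIF, the seller additionally bears: freight, insurance.
CIF price = 351222.24 + 9242.76 + 343.29 = 360808.29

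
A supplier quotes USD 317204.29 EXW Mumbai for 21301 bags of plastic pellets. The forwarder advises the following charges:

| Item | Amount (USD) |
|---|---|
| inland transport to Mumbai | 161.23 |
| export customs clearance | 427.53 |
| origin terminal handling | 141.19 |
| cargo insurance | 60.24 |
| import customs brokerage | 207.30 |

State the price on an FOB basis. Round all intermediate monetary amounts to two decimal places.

Not relevant to the conversion: brokerage, insurance — on the buyer under both terms; not part of either seller's price.
From EXW to FOB, the seller additionally bears: inland to port, export clearance, origin terminal.
FOB price = 317204.29 + 161.23 + 427.53 + 141.19 = 317934.24

FOB price: USD 317934.24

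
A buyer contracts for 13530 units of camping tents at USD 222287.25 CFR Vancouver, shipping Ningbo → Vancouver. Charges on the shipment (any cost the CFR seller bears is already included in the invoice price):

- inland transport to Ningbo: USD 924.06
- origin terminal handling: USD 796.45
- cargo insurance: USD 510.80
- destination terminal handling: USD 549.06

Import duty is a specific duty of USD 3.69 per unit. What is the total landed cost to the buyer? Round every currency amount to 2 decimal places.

Total landed cost: USD 273272.81

CFR: the seller pays costs through ocean freight to the destination port, but not insurance.
Already in the invoice (seller's account under CFR): inland to port, origin terminal — exclude.
CIF value = CFR price + insurance = 222287.25 + 510.80 = 222798.05
Import duty = 13530 × 3.69 = 49925.70
Buyer bears: insurance 510.80 + destination terminal 549.06 + duty 49925.70 = 50985.56
Landed cost = invoice 222287.25 + 50985.56 = 273272.81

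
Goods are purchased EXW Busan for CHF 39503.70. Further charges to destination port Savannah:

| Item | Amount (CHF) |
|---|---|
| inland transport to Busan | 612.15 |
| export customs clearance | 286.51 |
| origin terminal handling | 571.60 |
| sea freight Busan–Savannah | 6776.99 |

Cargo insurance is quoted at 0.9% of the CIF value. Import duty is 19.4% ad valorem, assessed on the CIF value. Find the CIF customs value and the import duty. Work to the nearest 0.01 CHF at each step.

Let C be the CIF value. C = EXW price + pre-shipment costs + freight + 0.9% × C
C − 0.9% × C = 39503.70 + 612.15 + 286.51 + 571.60 + 6776.99
0.991 × C = 47750.95
C = 47750.95 / 0.991 = 48184.61
Insurance premium = 0.9% × 48184.61 = 433.66
Import duty = 48184.61 × 19.4% = 9347.81

CIF value: CHF 48184.61; import duty: CHF 9347.81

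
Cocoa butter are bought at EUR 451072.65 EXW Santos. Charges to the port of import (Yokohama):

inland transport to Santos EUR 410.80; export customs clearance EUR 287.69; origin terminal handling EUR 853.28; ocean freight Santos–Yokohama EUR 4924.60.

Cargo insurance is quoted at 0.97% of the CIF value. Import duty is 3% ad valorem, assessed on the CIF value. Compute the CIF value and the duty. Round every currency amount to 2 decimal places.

CIF value: EUR 462030.72; import duty: EUR 13860.92

Let C be the CIF value. C = EXW price + pre-shipment costs + freight + 0.97% × C
C − 0.97% × C = 451072.65 + 410.80 + 287.69 + 853.28 + 4924.60
0.9903 × C = 457549.02
C = 457549.02 / 0.9903 = 462030.72
Insurance premium = 0.97% × 462030.72 = 4481.70
Import duty = 462030.72 × 3% = 13860.92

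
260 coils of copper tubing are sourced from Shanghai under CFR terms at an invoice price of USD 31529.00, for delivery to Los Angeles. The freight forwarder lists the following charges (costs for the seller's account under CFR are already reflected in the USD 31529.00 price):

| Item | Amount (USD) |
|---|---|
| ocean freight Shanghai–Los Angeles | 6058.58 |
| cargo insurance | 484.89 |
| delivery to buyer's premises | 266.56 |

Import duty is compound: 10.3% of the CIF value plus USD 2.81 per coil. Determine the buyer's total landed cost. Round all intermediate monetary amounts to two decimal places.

Total landed cost: USD 36308.48

CFR: the seller pays costs through ocean freight to the destination port, but not insurance.
Already in the invoice (seller's account under CFR): freight — exclude.
CIF value = CFR price + insurance = 31529.00 + 484.89 = 32013.89
Ad valorem component: 32013.89 × 10.3% = 3297.43
Specific component: 260 × 2.81 = 730.60
Import duty = 3297.43 + 730.60 = 4028.03
Buyer bears: insurance 484.89 + delivery 266.56 + duty 4028.03 = 4779.48
Landed cost = invoice 31529.00 + 4779.48 = 36308.48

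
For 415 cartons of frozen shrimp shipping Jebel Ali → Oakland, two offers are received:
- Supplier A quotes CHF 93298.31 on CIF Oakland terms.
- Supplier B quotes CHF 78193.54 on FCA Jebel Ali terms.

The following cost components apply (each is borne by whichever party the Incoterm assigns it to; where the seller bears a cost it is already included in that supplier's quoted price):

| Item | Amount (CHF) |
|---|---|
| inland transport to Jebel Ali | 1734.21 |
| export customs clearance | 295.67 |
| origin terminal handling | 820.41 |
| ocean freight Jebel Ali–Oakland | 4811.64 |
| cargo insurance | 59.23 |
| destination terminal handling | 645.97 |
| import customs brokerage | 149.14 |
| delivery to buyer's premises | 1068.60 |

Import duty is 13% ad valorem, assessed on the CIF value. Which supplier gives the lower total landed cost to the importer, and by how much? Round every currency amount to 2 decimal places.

Supplier B is cheaper by CHF 10637.24

Supplier A (CIF):
The CIF price already equals the CIF value: 93298.31
Import duty = 93298.31 × 13% = 12128.78
Buyer bears (A): 645.97 + 149.14 + 1068.60 = 1863.71
Landed cost (A) = invoice 93298.31 + 1863.71 + duty 12128.78 = 107290.80
Supplier B (FCA):
CIF value = FCA price + origin terminal + freight + insurance = 78193.54 + 820.41 + 4811.64 + 59.23 = 83884.82
Import duty = 83884.82 × 13% = 10905.03
Buyer bears (B): 820.41 + 4811.64 + 59.23 + 645.97 + 149.14 + 1068.60 = 7554.99
Landed cost (B) = invoice 78193.54 + 7554.99 + duty 10905.03 = 96653.56
Difference = |107290.80 − 96653.56| = 10637.24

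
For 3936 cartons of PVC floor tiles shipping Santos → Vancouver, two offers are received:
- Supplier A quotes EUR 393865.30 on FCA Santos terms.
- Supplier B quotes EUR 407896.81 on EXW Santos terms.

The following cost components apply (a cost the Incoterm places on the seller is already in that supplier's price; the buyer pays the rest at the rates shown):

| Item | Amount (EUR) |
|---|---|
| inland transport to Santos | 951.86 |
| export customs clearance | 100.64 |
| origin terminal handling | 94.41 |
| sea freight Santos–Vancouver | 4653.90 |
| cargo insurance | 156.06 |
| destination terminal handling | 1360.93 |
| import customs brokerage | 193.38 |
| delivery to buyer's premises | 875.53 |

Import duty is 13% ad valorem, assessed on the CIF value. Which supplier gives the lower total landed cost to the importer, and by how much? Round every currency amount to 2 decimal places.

Supplier A is cheaper by EUR 17044.93

Supplier A (FCA):
CIF value = FCA price + origin terminal + freight + insurance = 393865.30 + 94.41 + 4653.90 + 156.06 = 398769.67
Import duty = 398769.67 × 13% = 51840.06
Buyer bears (A): 94.41 + 4653.90 + 156.06 + 1360.93 + 193.38 + 875.53 = 7334.21
Landed cost (A) = invoice 393865.30 + 7334.21 + duty 51840.06 = 453039.57
Supplier B (EXW):
CIF value = EXW price + inland to port + export clearance + origin terminal + freight + insurance = 407896.81 + 951.86 + 100.64 + 94.41 + 4653.90 + 156.06 = 413853.68
Import duty = 413853.68 × 13% = 53800.98
Buyer bears (B): 951.86 + 100.64 + 94.41 + 4653.90 + 156.06 + 1360.93 + 193.38 + 875.53 = 8386.71
Landed cost (B) = invoice 407896.81 + 8386.71 + duty 53800.98 = 470084.50
Difference = |453039.57 − 470084.50| = 17044.93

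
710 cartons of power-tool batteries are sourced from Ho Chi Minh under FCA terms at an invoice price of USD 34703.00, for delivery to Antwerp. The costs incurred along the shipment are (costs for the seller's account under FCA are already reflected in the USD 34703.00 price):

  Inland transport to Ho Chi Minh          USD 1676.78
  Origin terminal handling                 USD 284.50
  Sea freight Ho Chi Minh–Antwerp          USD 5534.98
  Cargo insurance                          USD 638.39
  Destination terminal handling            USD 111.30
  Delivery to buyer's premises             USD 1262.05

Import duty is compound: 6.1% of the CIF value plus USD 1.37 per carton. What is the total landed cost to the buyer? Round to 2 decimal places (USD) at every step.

Total landed cost: USD 46017.73

FCA: the seller delivers export-cleared goods to the carrier; the buyer bears costs from that point.
Already in the invoice (seller's account under FCA): inland to port — exclude.
CIF value = FCA price + origin terminal + freight + insurance = 34703.00 + 284.50 + 5534.98 + 638.39 = 41160.87
Ad valorem component: 41160.87 × 6.1% = 2510.81
Specific component: 710 × 1.37 = 972.70
Import duty = 2510.81 + 972.70 = 3483.51
Buyer bears: origin terminal 284.50 + freight 5534.98 + insurance 638.39 + destination terminal 111.30 + delivery 1262.05 + duty 3483.51 = 11314.73
Landed cost = invoice 34703.00 + 11314.73 = 46017.73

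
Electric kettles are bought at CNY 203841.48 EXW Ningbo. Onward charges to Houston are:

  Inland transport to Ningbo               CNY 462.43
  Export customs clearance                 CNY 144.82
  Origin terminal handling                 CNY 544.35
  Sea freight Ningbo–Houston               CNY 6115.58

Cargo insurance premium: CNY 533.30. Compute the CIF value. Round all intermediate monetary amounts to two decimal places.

CIF = EXW price + pre-shipment costs + freight + insurance
CIF = 203841.48 + 462.43 + 144.82 + 544.35 + 6115.58 + 533.30 = 211641.96

CIF value: CNY 211641.96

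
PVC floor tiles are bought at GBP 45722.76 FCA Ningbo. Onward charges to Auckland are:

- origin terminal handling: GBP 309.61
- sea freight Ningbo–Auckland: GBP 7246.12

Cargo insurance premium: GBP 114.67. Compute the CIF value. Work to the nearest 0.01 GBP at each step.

CIF value: GBP 53393.16

CIF = FCA price + pre-shipment costs + freight + insurance
CIF = 45722.76 + 309.61 + 7246.12 + 114.67 = 53393.16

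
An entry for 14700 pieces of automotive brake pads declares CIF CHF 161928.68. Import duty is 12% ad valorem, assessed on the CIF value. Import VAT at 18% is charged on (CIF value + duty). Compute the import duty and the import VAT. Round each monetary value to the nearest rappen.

Import duty: CHF 19431.44; import VAT: CHF 32644.82

Import duty = 161928.68 × 12% = 19431.44
VAT base = CIF + duty = 161928.68 + 19431.44 = 181360.12
Import VAT = 181360.12 × 18% = 32644.82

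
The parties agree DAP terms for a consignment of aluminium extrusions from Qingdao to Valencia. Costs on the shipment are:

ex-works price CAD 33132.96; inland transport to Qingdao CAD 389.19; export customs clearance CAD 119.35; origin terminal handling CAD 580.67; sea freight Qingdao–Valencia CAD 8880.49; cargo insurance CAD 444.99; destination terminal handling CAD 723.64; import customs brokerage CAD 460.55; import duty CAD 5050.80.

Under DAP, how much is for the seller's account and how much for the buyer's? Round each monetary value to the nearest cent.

Seller: CAD 44271.29; buyer: CAD 5511.35

DAP: the seller bears all costs to the named destination except import duty and clearance.
Seller's account: goods 33132.96 + inland to port 389.19 + export clearance 119.35 + origin terminal 580.67 + freight 8880.49 + insurance 444.99 + destination terminal 723.64 = 44271.29
Buyer's account: brokerage 460.55 + duty 5050.80 = 5511.35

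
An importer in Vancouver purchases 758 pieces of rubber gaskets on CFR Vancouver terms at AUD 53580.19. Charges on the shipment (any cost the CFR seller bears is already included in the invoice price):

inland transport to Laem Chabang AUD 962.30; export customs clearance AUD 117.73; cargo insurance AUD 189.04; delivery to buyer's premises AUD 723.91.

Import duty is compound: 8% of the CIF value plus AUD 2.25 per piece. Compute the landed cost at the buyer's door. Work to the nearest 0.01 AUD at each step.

CFR: the seller pays costs through ocean freight to the destination port, but not insurance.
Already in the invoice (seller's account under CFR): inland to port, export clearance — exclude.
CIF value = CFR price + insurance = 53580.19 + 189.04 = 53769.23
Ad valorem component: 53769.23 × 8% = 4301.54
Specific component: 758 × 2.25 = 1705.50
Import duty = 4301.54 + 1705.50 = 6007.04
Buyer bears: insurance 189.04 + delivery 723.91 + duty 6007.04 = 6919.99
Landed cost = invoice 53580.19 + 6919.99 = 60500.18

Total landed cost: AUD 60500.18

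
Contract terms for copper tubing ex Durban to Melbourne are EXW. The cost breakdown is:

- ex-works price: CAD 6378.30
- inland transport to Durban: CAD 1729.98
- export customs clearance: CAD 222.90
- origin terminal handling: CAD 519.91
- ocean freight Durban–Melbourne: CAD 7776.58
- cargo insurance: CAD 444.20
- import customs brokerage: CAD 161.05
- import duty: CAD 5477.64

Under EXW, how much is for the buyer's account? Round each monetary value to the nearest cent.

EXW: the seller makes goods available at their premises; the buyer bears all onward costs.
Seller's account: goods 6378.30 = 6378.30
Buyer's account: inland to port 1729.98 + export clearance 222.90 + origin terminal 519.91 + freight 7776.58 + insurance 444.20 + brokerage 161.05 + duty 5477.64 = 16332.26

Buyer's account: CAD 16332.26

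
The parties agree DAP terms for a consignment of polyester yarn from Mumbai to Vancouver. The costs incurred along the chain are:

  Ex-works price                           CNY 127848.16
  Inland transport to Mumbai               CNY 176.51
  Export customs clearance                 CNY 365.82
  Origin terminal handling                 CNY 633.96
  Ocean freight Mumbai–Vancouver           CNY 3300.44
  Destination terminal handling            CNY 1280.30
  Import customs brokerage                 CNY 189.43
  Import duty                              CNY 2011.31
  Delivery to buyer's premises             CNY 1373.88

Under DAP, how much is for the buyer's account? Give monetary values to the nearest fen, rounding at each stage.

DAP: the seller bears all costs to the named destination except import duty and clearance.
Seller's account: goods 127848.16 + inland to port 176.51 + export clearance 365.82 + origin terminal 633.96 + freight 3300.44 + destination terminal 1280.30 + delivery 1373.88 = 134979.07
Buyer's account: brokerage 189.43 + duty 2011.31 = 2200.74

Buyer's account: CNY 2200.74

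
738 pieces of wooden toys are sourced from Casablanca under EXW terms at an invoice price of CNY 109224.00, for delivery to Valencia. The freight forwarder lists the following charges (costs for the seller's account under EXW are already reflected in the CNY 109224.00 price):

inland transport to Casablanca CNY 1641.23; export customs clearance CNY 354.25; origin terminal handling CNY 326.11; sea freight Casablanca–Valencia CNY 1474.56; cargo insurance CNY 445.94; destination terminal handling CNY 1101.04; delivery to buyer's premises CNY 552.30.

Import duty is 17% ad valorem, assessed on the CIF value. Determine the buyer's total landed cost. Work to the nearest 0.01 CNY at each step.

EXW: the seller makes goods available at their premises; the buyer bears all onward costs.
CIF value = EXW price + inland to port + export clearance + origin terminal + freight + insurance = 109224.00 + 1641.23 + 354.25 + 326.11 + 1474.56 + 445.94 = 113466.09
Import duty = 113466.09 × 17% = 19289.24
Buyer bears: inland to port 1641.23 + export clearance 354.25 + origin terminal 326.11 + freight 1474.56 + insurance 445.94 + destination terminal 1101.04 + delivery 552.30 + duty 19289.24 = 25184.67
Landed cost = invoice 109224.00 + 25184.67 = 134408.67

Total landed cost: CNY 134408.67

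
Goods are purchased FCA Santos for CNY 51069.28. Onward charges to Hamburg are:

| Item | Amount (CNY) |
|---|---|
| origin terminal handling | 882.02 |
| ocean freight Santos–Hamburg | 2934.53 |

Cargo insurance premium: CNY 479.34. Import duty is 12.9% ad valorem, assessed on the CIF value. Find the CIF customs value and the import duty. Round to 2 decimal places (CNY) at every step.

CIF value: CNY 55365.17; import duty: CNY 7142.11

CIF = FCA price + pre-shipment costs + freight + insurance
CIF = 51069.28 + 882.02 + 2934.53 + 479.34 = 55365.17
Import duty = 55365.17 × 12.9% = 7142.11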